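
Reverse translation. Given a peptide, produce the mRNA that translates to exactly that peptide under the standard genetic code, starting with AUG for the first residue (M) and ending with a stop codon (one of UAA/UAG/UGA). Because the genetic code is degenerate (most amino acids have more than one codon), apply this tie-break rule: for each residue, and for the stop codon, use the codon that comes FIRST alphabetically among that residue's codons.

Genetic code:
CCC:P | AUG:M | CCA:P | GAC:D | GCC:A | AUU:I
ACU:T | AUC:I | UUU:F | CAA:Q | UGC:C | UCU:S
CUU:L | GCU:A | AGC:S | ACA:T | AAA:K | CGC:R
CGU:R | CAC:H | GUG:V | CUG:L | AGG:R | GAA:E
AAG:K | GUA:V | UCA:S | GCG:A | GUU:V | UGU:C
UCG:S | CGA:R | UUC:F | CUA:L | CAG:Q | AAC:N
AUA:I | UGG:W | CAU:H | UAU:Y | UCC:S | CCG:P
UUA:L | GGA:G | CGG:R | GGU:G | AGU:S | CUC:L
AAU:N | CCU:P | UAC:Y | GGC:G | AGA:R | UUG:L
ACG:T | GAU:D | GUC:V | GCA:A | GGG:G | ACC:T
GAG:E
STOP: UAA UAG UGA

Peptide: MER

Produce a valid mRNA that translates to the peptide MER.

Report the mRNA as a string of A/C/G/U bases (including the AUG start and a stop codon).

residue 1: M -> AUG (start codon)
residue 2: E codons sorted = GAA,GAG -> pick first = GAA
residue 3: R codons sorted = AGA,AGG,CGA,CGC,CGG,CGU -> pick first = AGA
terminator: stop codons sorted = UAA,UAG,UGA -> pick first = UAA

Answer: mRNA: AUGGAAAGAUAA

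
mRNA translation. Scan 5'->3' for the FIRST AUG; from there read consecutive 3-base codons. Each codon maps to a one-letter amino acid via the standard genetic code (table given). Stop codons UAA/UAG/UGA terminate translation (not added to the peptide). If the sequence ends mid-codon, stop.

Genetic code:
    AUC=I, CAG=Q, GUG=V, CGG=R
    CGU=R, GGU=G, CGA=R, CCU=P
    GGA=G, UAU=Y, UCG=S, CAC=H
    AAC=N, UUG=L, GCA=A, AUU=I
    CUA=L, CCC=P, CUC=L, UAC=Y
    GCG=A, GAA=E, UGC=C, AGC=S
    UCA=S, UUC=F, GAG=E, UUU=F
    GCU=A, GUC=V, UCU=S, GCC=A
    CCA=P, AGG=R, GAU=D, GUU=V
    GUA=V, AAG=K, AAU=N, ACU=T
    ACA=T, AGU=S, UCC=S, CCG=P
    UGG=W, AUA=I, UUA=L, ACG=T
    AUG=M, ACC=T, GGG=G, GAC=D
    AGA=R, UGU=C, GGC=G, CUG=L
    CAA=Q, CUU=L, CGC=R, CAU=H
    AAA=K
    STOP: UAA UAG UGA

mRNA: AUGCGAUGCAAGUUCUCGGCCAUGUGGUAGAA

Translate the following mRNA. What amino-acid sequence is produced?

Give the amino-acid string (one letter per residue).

Answer: MRCKFSAMW

Derivation:
start AUG at pos 0
pos 0: AUG -> M; peptide=M
pos 3: CGA -> R; peptide=MR
pos 6: UGC -> C; peptide=MRC
pos 9: AAG -> K; peptide=MRCK
pos 12: UUC -> F; peptide=MRCKF
pos 15: UCG -> S; peptide=MRCKFS
pos 18: GCC -> A; peptide=MRCKFSA
pos 21: AUG -> M; peptide=MRCKFSAM
pos 24: UGG -> W; peptide=MRCKFSAMW
pos 27: UAG -> STOP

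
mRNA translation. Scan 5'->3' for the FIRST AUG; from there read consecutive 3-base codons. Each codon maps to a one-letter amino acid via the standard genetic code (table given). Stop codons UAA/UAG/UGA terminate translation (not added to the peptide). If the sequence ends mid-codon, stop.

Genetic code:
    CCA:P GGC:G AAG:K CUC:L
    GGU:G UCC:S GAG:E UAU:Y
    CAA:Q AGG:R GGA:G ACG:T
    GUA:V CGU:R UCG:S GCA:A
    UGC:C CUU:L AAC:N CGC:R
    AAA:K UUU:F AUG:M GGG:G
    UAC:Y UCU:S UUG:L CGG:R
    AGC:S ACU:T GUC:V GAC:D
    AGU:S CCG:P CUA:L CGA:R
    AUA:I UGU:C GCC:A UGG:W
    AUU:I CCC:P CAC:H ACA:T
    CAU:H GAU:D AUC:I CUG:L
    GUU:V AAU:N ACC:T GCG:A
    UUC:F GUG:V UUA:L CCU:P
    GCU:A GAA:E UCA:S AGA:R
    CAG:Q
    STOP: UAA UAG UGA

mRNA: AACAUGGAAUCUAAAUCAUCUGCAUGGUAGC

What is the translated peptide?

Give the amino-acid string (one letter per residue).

start AUG at pos 3
pos 3: AUG -> M; peptide=M
pos 6: GAA -> E; peptide=ME
pos 9: UCU -> S; peptide=MES
pos 12: AAA -> K; peptide=MESK
pos 15: UCA -> S; peptide=MESKS
pos 18: UCU -> S; peptide=MESKSS
pos 21: GCA -> A; peptide=MESKSSA
pos 24: UGG -> W; peptide=MESKSSAW
pos 27: UAG -> STOP

Answer: MESKSSAW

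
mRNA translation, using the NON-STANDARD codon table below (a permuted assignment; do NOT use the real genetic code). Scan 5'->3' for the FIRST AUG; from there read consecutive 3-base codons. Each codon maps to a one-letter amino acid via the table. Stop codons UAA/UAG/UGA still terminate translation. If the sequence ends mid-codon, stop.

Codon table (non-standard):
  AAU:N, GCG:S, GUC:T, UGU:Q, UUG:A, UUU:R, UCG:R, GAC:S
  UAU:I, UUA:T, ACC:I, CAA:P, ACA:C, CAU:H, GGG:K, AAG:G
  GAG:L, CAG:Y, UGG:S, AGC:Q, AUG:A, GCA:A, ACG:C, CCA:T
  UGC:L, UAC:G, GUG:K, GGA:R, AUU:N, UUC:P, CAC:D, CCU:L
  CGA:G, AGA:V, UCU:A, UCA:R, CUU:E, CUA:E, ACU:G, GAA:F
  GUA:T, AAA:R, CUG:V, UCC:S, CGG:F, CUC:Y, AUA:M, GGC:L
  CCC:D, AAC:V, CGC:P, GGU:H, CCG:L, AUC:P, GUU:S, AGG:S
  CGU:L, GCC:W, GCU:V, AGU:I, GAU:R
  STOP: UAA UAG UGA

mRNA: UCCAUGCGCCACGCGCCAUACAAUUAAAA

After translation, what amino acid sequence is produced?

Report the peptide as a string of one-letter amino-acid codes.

start AUG at pos 3
pos 3: AUG -> A; peptide=A
pos 6: CGC -> P; peptide=AP
pos 9: CAC -> D; peptide=APD
pos 12: GCG -> S; peptide=APDS
pos 15: CCA -> T; peptide=APDST
pos 18: UAC -> G; peptide=APDSTG
pos 21: AAU -> N; peptide=APDSTGN
pos 24: UAA -> STOP

Answer: APDSTGN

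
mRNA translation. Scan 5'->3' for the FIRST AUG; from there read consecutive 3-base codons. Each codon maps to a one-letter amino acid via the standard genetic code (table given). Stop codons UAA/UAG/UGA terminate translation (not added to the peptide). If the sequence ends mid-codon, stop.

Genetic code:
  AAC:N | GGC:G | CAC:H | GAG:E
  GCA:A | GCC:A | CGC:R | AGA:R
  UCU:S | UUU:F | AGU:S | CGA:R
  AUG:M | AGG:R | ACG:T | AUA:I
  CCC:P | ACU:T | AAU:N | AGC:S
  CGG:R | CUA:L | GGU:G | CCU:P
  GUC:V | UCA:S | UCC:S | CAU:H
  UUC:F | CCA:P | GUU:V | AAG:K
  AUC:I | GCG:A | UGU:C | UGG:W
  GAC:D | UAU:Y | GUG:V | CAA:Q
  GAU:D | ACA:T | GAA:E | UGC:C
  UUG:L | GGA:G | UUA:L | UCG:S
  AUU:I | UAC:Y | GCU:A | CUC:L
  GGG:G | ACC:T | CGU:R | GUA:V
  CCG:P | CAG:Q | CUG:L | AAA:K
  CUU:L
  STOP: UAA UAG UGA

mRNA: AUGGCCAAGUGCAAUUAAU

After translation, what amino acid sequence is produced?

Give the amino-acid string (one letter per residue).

Answer: MAKCN

Derivation:
start AUG at pos 0
pos 0: AUG -> M; peptide=M
pos 3: GCC -> A; peptide=MA
pos 6: AAG -> K; peptide=MAK
pos 9: UGC -> C; peptide=MAKC
pos 12: AAU -> N; peptide=MAKCN
pos 15: UAA -> STOP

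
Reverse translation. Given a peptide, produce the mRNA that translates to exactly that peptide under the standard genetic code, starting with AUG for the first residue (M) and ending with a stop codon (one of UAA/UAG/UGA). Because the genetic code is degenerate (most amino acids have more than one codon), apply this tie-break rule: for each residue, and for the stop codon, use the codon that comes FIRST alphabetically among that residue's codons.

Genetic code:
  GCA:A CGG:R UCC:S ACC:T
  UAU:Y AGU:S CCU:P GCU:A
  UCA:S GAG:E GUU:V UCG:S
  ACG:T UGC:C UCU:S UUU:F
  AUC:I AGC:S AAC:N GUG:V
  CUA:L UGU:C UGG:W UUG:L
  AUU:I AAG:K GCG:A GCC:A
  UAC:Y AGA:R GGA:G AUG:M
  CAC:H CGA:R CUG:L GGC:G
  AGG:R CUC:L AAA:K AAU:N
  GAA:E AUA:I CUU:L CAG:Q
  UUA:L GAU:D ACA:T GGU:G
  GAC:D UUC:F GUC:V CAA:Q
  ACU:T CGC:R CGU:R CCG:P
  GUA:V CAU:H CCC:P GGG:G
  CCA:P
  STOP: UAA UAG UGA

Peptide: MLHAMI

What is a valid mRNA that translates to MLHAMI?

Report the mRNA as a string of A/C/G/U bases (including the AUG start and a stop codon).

Answer: mRNA: AUGCUACACGCAAUGAUAUAA

Derivation:
residue 1: M -> AUG (start codon)
residue 2: L codons sorted = CUA,CUC,CUG,CUU,UUA,UUG -> pick first = CUA
residue 3: H codons sorted = CAC,CAU -> pick first = CAC
residue 4: A codons sorted = GCA,GCC,GCG,GCU -> pick first = GCA
residue 5: M -> AUG (only codon)
residue 6: I codons sorted = AUA,AUC,AUU -> pick first = AUA
terminator: stop codons sorted = UAA,UAG,UGA -> pick first = UAA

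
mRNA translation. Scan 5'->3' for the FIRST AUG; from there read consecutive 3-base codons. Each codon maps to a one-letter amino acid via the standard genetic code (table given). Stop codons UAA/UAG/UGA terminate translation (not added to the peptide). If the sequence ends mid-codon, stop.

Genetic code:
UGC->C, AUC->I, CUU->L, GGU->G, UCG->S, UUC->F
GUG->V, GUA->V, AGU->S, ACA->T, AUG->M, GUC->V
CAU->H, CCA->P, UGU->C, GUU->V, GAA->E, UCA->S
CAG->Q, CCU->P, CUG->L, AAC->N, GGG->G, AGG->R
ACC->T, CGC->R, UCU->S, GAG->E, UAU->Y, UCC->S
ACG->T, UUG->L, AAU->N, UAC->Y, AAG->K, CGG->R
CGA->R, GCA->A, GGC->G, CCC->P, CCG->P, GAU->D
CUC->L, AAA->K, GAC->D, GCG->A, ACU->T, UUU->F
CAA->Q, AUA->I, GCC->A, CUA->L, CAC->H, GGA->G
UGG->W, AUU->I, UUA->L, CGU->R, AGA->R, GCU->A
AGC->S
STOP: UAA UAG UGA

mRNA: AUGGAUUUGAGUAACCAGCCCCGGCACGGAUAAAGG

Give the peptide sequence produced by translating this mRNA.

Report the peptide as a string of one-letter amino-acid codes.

start AUG at pos 0
pos 0: AUG -> M; peptide=M
pos 3: GAU -> D; peptide=MD
pos 6: UUG -> L; peptide=MDL
pos 9: AGU -> S; peptide=MDLS
pos 12: AAC -> N; peptide=MDLSN
pos 15: CAG -> Q; peptide=MDLSNQ
pos 18: CCC -> P; peptide=MDLSNQP
pos 21: CGG -> R; peptide=MDLSNQPR
pos 24: CAC -> H; peptide=MDLSNQPRH
pos 27: GGA -> G; peptide=MDLSNQPRHG
pos 30: UAA -> STOP

Answer: MDLSNQPRHG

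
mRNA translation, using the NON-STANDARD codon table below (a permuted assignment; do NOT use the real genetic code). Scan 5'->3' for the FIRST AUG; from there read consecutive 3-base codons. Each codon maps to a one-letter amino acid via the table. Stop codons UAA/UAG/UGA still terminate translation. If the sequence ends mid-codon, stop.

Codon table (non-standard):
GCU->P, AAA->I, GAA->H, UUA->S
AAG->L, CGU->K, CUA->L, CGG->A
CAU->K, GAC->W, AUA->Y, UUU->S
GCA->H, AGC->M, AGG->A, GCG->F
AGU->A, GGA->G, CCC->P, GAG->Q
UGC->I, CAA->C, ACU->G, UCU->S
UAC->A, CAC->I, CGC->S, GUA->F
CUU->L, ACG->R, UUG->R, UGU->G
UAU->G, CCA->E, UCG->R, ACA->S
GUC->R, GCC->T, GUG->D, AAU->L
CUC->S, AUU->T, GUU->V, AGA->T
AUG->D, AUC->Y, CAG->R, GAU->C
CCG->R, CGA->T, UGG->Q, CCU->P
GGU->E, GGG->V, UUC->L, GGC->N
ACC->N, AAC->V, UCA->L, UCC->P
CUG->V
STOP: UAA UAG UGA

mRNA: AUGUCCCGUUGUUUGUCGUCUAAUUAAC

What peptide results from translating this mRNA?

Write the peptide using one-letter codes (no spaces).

Answer: DPKGRRSL

Derivation:
start AUG at pos 0
pos 0: AUG -> D; peptide=D
pos 3: UCC -> P; peptide=DP
pos 6: CGU -> K; peptide=DPK
pos 9: UGU -> G; peptide=DPKG
pos 12: UUG -> R; peptide=DPKGR
pos 15: UCG -> R; peptide=DPKGRR
pos 18: UCU -> S; peptide=DPKGRRS
pos 21: AAU -> L; peptide=DPKGRRSL
pos 24: UAA -> STOP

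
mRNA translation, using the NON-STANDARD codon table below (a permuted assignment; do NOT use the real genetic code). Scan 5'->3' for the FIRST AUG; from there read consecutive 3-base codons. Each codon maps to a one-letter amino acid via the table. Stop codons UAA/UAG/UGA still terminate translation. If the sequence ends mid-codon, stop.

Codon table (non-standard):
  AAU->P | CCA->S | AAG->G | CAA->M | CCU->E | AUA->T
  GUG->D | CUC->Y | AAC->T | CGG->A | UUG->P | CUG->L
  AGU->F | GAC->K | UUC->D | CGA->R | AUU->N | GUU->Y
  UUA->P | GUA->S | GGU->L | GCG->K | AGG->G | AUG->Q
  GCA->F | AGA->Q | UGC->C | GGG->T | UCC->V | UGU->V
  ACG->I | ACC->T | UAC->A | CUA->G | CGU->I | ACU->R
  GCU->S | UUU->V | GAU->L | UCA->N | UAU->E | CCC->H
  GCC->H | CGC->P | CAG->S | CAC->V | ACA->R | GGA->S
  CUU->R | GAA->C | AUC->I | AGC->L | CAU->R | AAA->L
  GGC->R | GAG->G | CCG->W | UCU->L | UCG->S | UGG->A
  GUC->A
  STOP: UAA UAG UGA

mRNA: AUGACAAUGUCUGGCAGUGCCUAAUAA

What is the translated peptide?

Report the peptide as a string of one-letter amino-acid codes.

start AUG at pos 0
pos 0: AUG -> Q; peptide=Q
pos 3: ACA -> R; peptide=QR
pos 6: AUG -> Q; peptide=QRQ
pos 9: UCU -> L; peptide=QRQL
pos 12: GGC -> R; peptide=QRQLR
pos 15: AGU -> F; peptide=QRQLRF
pos 18: GCC -> H; peptide=QRQLRFH
pos 21: UAA -> STOP

Answer: QRQLRFH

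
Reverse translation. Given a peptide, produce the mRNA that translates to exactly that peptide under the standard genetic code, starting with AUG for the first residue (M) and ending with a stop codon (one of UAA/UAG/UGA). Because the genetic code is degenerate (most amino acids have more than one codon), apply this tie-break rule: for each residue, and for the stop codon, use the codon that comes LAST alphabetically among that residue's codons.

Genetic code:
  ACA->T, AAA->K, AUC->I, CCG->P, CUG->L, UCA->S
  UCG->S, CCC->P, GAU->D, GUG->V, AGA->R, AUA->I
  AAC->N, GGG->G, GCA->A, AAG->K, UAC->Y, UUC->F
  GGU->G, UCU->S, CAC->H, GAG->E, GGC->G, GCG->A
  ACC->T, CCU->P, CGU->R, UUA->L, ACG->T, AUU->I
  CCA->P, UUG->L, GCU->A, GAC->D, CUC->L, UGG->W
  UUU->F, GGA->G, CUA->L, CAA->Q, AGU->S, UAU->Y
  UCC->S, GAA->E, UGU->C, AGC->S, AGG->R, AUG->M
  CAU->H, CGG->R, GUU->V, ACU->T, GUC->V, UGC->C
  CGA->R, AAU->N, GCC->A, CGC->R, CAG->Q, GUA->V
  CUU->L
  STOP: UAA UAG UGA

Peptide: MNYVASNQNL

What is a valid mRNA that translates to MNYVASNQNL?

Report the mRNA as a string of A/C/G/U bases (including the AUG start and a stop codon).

residue 1: M -> AUG (start codon)
residue 2: N codons sorted = AAC,AAU -> pick last = AAU
residue 3: Y codons sorted = UAC,UAU -> pick last = UAU
residue 4: V codons sorted = GUA,GUC,GUG,GUU -> pick last = GUU
residue 5: A codons sorted = GCA,GCC,GCG,GCU -> pick last = GCU
residue 6: S codons sorted = AGC,AGU,UCA,UCC,UCG,UCU -> pick last = UCU
residue 7: N codons sorted = AAC,AAU -> pick last = AAU
residue 8: Q codons sorted = CAA,CAG -> pick last = CAG
residue 9: N codons sorted = AAC,AAU -> pick last = AAU
residue 10: L codons sorted = CUA,CUC,CUG,CUU,UUA,UUG -> pick last = UUG
terminator: stop codons sorted = UAA,UAG,UGA -> pick last = UGA

Answer: mRNA: AUGAAUUAUGUUGCUUCUAAUCAGAAUUUGUGA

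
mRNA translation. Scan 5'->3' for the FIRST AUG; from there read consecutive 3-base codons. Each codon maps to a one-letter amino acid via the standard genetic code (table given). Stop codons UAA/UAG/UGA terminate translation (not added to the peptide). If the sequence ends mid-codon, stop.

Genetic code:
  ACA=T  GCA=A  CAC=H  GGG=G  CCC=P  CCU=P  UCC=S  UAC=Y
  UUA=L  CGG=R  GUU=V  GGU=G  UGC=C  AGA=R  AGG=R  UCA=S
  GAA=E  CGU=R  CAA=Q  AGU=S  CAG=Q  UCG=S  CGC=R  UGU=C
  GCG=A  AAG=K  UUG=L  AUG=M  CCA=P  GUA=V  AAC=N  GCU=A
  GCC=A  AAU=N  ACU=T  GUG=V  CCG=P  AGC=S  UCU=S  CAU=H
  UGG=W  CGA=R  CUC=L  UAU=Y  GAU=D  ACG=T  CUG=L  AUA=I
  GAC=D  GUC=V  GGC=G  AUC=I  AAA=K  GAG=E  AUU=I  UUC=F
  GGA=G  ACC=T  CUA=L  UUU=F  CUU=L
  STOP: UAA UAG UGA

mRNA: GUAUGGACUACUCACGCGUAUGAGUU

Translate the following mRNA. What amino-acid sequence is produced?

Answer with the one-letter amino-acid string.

start AUG at pos 2
pos 2: AUG -> M; peptide=M
pos 5: GAC -> D; peptide=MD
pos 8: UAC -> Y; peptide=MDY
pos 11: UCA -> S; peptide=MDYS
pos 14: CGC -> R; peptide=MDYSR
pos 17: GUA -> V; peptide=MDYSRV
pos 20: UGA -> STOP

Answer: MDYSRV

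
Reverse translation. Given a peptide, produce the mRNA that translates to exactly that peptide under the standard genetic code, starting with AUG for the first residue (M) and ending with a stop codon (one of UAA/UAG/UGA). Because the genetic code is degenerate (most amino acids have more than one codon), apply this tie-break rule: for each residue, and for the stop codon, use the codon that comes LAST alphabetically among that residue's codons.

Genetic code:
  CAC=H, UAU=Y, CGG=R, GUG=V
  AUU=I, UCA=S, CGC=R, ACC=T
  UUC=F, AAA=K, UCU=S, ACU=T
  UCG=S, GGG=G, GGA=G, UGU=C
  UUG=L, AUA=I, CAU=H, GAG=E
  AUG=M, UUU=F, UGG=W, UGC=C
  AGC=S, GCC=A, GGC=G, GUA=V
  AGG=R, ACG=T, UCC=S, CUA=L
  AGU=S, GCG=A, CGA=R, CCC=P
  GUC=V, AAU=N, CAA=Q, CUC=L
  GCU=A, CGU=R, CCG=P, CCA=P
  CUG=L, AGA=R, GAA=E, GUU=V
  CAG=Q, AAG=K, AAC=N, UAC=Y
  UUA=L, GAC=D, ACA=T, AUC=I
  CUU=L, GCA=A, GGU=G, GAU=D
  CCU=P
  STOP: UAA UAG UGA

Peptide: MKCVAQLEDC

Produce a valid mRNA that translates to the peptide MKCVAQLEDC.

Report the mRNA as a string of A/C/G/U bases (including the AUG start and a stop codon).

residue 1: M -> AUG (start codon)
residue 2: K codons sorted = AAA,AAG -> pick last = AAG
residue 3: C codons sorted = UGC,UGU -> pick last = UGU
residue 4: V codons sorted = GUA,GUC,GUG,GUU -> pick last = GUU
residue 5: A codons sorted = GCA,GCC,GCG,GCU -> pick last = GCU
residue 6: Q codons sorted = CAA,CAG -> pick last = CAG
residue 7: L codons sorted = CUA,CUC,CUG,CUU,UUA,UUG -> pick last = UUG
residue 8: E codons sorted = GAA,GAG -> pick last = GAG
residue 9: D codons sorted = GAC,GAU -> pick last = GAU
residue 10: C codons sorted = UGC,UGU -> pick last = UGU
terminator: stop codons sorted = UAA,UAG,UGA -> pick last = UGA

Answer: mRNA: AUGAAGUGUGUUGCUCAGUUGGAGGAUUGUUGA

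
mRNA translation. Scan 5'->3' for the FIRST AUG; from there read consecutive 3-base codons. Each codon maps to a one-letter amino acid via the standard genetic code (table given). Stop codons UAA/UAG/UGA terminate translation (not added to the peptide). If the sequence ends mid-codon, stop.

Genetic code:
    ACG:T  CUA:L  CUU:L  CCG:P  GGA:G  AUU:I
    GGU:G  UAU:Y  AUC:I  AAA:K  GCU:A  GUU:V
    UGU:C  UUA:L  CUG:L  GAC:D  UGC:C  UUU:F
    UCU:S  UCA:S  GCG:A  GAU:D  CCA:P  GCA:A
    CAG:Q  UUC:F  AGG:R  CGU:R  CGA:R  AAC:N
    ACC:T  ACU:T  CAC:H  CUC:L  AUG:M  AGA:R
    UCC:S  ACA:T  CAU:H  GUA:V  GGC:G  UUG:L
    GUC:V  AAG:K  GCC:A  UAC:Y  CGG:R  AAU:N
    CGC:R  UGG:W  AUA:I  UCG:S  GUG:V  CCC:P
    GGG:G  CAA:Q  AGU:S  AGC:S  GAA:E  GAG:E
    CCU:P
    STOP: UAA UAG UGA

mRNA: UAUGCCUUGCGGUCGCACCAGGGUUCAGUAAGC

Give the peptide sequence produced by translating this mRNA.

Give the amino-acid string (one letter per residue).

start AUG at pos 1
pos 1: AUG -> M; peptide=M
pos 4: CCU -> P; peptide=MP
pos 7: UGC -> C; peptide=MPC
pos 10: GGU -> G; peptide=MPCG
pos 13: CGC -> R; peptide=MPCGR
pos 16: ACC -> T; peptide=MPCGRT
pos 19: AGG -> R; peptide=MPCGRTR
pos 22: GUU -> V; peptide=MPCGRTRV
pos 25: CAG -> Q; peptide=MPCGRTRVQ
pos 28: UAA -> STOP

Answer: MPCGRTRVQ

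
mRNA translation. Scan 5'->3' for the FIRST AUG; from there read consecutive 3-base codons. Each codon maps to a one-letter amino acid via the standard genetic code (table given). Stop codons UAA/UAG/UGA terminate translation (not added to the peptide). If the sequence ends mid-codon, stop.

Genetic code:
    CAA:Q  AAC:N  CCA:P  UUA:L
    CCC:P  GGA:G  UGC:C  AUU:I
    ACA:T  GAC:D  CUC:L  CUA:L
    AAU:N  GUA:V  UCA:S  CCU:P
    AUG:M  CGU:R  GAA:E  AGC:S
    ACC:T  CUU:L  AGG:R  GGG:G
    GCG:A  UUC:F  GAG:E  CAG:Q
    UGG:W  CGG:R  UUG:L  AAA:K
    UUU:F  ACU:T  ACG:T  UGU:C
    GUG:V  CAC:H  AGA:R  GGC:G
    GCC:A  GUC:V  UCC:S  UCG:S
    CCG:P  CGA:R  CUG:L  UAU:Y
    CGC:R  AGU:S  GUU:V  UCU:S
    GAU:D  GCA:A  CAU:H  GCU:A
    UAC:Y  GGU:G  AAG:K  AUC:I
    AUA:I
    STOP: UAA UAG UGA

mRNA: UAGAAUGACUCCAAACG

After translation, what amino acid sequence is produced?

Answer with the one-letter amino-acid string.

start AUG at pos 4
pos 4: AUG -> M; peptide=M
pos 7: ACU -> T; peptide=MT
pos 10: CCA -> P; peptide=MTP
pos 13: AAC -> N; peptide=MTPN
pos 16: only 1 nt remain (<3), stop (end of mRNA)

Answer: MTPN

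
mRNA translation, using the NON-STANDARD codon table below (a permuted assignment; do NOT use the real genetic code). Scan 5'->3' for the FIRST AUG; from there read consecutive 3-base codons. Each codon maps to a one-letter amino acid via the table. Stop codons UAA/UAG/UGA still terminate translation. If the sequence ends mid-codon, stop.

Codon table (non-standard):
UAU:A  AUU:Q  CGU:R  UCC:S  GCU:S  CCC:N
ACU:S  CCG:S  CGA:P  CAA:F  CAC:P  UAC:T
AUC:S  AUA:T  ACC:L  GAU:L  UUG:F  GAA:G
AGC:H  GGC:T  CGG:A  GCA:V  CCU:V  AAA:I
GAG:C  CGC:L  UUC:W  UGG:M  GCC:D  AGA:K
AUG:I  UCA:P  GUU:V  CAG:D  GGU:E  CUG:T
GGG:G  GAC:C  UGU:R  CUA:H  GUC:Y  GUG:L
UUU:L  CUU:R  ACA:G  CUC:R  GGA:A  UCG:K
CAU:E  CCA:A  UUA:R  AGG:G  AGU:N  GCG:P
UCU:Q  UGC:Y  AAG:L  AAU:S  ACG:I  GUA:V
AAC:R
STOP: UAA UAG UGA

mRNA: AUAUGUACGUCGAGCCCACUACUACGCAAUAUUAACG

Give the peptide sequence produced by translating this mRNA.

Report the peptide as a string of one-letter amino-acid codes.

start AUG at pos 2
pos 2: AUG -> I; peptide=I
pos 5: UAC -> T; peptide=IT
pos 8: GUC -> Y; peptide=ITY
pos 11: GAG -> C; peptide=ITYC
pos 14: CCC -> N; peptide=ITYCN
pos 17: ACU -> S; peptide=ITYCNS
pos 20: ACU -> S; peptide=ITYCNSS
pos 23: ACG -> I; peptide=ITYCNSSI
pos 26: CAA -> F; peptide=ITYCNSSIF
pos 29: UAU -> A; peptide=ITYCNSSIFA
pos 32: UAA -> STOP

Answer: ITYCNSSIFA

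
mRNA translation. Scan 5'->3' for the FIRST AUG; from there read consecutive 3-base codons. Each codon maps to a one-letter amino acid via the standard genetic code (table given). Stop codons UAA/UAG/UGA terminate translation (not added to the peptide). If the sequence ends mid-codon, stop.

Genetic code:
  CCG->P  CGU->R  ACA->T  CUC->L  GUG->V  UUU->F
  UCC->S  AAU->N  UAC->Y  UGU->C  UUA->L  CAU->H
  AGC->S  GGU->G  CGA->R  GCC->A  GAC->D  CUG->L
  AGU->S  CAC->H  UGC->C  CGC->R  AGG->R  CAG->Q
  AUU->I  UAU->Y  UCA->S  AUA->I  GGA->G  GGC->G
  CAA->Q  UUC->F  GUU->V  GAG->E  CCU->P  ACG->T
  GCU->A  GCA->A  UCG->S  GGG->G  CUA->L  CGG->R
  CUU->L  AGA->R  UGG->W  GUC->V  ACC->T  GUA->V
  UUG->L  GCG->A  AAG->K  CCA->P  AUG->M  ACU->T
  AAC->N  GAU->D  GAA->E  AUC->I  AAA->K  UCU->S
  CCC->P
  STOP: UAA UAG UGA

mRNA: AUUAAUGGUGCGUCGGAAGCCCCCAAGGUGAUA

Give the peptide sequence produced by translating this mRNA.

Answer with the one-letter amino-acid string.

start AUG at pos 4
pos 4: AUG -> M; peptide=M
pos 7: GUG -> V; peptide=MV
pos 10: CGU -> R; peptide=MVR
pos 13: CGG -> R; peptide=MVRR
pos 16: AAG -> K; peptide=MVRRK
pos 19: CCC -> P; peptide=MVRRKP
pos 22: CCA -> P; peptide=MVRRKPP
pos 25: AGG -> R; peptide=MVRRKPPR
pos 28: UGA -> STOP

Answer: MVRRKPPR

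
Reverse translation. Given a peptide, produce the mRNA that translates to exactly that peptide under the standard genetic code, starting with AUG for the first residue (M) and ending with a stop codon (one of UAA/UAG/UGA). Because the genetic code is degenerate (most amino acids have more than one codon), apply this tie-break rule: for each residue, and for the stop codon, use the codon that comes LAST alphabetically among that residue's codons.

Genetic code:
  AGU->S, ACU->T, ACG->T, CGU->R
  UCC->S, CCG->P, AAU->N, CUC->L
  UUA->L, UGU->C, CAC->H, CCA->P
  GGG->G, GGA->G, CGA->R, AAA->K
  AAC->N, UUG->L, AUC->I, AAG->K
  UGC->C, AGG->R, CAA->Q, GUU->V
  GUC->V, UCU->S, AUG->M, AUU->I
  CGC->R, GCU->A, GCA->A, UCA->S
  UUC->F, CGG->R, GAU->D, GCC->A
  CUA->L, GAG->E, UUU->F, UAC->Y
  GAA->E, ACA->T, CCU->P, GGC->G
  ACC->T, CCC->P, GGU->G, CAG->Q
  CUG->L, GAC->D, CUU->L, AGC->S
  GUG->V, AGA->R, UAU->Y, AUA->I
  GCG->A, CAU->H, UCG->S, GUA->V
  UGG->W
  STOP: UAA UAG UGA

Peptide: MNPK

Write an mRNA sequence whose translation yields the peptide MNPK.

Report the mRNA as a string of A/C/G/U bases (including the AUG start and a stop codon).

residue 1: M -> AUG (start codon)
residue 2: N codons sorted = AAC,AAU -> pick last = AAU
residue 3: P codons sorted = CCA,CCC,CCG,CCU -> pick last = CCU
residue 4: K codons sorted = AAA,AAG -> pick last = AAG
terminator: stop codons sorted = UAA,UAG,UGA -> pick last = UGA

Answer: mRNA: AUGAAUCCUAAGUGA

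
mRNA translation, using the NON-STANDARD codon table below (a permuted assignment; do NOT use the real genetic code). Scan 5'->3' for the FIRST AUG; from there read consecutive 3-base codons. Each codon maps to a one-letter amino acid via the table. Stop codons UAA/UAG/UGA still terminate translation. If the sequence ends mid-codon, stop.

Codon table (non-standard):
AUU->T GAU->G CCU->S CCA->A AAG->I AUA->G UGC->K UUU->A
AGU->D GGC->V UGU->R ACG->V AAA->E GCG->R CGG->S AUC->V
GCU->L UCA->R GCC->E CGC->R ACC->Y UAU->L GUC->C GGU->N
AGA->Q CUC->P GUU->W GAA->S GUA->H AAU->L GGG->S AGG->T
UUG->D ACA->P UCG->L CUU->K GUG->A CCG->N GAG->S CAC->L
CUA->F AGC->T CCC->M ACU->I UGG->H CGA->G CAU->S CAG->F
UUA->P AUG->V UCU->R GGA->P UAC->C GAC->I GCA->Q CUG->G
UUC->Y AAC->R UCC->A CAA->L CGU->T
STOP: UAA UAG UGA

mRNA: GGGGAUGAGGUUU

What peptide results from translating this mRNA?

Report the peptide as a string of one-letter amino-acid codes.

start AUG at pos 4
pos 4: AUG -> V; peptide=V
pos 7: AGG -> T; peptide=VT
pos 10: UUU -> A; peptide=VTA
pos 13: only 0 nt remain (<3), stop (end of mRNA)

Answer: VTA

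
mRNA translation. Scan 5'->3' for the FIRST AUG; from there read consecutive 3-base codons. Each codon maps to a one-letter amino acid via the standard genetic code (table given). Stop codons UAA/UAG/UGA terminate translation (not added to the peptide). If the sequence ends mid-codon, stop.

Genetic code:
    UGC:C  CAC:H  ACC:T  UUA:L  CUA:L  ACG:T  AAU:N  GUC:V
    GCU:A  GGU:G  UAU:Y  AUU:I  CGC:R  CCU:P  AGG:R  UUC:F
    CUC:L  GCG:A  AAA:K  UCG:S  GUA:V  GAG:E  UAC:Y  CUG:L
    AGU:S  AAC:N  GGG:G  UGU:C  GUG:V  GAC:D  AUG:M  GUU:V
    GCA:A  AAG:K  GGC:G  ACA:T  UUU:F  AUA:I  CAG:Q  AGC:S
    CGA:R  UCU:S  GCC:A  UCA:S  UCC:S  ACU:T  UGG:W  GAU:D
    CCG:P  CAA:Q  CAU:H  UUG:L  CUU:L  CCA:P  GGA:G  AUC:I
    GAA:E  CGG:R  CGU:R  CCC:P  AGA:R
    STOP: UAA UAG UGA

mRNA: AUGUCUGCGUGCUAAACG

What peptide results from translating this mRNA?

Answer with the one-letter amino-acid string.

Answer: MSAC

Derivation:
start AUG at pos 0
pos 0: AUG -> M; peptide=M
pos 3: UCU -> S; peptide=MS
pos 6: GCG -> A; peptide=MSA
pos 9: UGC -> C; peptide=MSAC
pos 12: UAA -> STOP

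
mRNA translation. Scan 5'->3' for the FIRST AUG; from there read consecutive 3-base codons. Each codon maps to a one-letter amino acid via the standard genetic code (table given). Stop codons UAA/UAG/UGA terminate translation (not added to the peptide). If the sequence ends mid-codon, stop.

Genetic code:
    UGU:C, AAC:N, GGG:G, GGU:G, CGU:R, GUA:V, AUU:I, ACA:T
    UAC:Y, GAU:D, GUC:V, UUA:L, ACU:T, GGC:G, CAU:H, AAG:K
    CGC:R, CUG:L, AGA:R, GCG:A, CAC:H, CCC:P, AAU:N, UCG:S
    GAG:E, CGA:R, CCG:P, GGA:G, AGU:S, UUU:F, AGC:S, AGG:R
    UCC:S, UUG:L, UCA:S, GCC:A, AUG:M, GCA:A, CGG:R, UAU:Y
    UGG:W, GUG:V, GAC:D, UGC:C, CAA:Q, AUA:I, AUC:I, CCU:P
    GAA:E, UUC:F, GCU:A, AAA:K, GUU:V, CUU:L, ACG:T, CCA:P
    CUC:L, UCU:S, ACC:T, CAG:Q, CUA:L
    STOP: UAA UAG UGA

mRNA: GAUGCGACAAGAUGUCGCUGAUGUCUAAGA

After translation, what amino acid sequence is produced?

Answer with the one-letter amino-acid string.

Answer: MRQDVADV

Derivation:
start AUG at pos 1
pos 1: AUG -> M; peptide=M
pos 4: CGA -> R; peptide=MR
pos 7: CAA -> Q; peptide=MRQ
pos 10: GAU -> D; peptide=MRQD
pos 13: GUC -> V; peptide=MRQDV
pos 16: GCU -> A; peptide=MRQDVA
pos 19: GAU -> D; peptide=MRQDVAD
pos 22: GUC -> V; peptide=MRQDVADV
pos 25: UAA -> STOP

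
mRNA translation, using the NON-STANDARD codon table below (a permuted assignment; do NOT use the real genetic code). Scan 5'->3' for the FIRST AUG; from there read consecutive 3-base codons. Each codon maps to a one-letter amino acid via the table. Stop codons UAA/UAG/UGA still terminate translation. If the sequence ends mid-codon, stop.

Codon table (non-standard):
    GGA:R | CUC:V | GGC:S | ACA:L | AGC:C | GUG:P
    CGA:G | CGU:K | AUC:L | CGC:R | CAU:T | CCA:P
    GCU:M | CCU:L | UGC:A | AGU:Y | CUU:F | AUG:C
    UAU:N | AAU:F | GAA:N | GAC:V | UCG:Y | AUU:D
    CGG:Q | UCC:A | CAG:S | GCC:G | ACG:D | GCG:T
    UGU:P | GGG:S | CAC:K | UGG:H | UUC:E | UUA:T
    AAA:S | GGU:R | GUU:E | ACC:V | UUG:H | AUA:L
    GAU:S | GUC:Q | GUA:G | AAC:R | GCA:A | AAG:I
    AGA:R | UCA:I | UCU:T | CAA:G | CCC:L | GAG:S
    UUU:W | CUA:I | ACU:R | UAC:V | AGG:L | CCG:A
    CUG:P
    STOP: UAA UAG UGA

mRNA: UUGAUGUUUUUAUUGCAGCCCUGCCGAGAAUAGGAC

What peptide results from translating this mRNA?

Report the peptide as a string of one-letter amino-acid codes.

start AUG at pos 3
pos 3: AUG -> C; peptide=C
pos 6: UUU -> W; peptide=CW
pos 9: UUA -> T; peptide=CWT
pos 12: UUG -> H; peptide=CWTH
pos 15: CAG -> S; peptide=CWTHS
pos 18: CCC -> L; peptide=CWTHSL
pos 21: UGC -> A; peptide=CWTHSLA
pos 24: CGA -> G; peptide=CWTHSLAG
pos 27: GAA -> N; peptide=CWTHSLAGN
pos 30: UAG -> STOP

Answer: CWTHSLAGN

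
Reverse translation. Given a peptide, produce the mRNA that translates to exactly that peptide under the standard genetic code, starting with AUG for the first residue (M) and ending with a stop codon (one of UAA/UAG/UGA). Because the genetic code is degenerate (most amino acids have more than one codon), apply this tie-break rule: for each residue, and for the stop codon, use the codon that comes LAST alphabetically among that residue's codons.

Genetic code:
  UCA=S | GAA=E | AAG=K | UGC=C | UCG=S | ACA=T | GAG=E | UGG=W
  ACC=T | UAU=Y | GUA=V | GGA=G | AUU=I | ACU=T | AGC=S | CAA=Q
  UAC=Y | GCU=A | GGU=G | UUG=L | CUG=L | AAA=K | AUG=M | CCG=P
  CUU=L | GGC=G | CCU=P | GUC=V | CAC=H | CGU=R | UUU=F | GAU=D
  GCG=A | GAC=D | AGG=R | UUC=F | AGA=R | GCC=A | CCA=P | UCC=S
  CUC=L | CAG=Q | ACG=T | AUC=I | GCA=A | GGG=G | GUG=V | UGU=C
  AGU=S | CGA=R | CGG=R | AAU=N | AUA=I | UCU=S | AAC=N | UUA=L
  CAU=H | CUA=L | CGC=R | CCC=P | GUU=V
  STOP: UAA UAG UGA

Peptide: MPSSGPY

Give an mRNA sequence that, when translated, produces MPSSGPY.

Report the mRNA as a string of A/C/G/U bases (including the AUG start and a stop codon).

Answer: mRNA: AUGCCUUCUUCUGGUCCUUAUUGA

Derivation:
residue 1: M -> AUG (start codon)
residue 2: P codons sorted = CCA,CCC,CCG,CCU -> pick last = CCU
residue 3: S codons sorted = AGC,AGU,UCA,UCC,UCG,UCU -> pick last = UCU
residue 4: S codons sorted = AGC,AGU,UCA,UCC,UCG,UCU -> pick last = UCU
residue 5: G codons sorted = GGA,GGC,GGG,GGU -> pick last = GGU
residue 6: P codons sorted = CCA,CCC,CCG,CCU -> pick last = CCU
residue 7: Y codons sorted = UAC,UAU -> pick last = UAU
terminator: stop codons sorted = UAA,UAG,UGA -> pick last = UGA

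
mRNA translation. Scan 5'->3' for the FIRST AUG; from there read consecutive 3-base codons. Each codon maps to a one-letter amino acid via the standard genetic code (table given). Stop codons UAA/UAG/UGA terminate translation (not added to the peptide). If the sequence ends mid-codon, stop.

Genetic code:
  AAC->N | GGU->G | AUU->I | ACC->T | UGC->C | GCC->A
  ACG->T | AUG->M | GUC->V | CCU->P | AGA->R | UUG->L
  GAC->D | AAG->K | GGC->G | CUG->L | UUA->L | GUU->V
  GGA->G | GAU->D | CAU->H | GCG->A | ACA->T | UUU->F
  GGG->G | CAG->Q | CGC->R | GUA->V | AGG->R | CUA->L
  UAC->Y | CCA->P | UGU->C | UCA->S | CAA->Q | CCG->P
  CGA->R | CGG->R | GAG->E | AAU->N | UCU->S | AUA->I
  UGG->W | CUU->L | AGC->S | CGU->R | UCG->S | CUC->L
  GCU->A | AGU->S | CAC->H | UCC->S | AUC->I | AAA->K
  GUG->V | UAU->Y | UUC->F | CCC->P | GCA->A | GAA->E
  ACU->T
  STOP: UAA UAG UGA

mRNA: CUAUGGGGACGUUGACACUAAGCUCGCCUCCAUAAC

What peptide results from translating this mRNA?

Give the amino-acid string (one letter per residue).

start AUG at pos 2
pos 2: AUG -> M; peptide=M
pos 5: GGG -> G; peptide=MG
pos 8: ACG -> T; peptide=MGT
pos 11: UUG -> L; peptide=MGTL
pos 14: ACA -> T; peptide=MGTLT
pos 17: CUA -> L; peptide=MGTLTL
pos 20: AGC -> S; peptide=MGTLTLS
pos 23: UCG -> S; peptide=MGTLTLSS
pos 26: CCU -> P; peptide=MGTLTLSSP
pos 29: CCA -> P; peptide=MGTLTLSSPP
pos 32: UAA -> STOP

Answer: MGTLTLSSPP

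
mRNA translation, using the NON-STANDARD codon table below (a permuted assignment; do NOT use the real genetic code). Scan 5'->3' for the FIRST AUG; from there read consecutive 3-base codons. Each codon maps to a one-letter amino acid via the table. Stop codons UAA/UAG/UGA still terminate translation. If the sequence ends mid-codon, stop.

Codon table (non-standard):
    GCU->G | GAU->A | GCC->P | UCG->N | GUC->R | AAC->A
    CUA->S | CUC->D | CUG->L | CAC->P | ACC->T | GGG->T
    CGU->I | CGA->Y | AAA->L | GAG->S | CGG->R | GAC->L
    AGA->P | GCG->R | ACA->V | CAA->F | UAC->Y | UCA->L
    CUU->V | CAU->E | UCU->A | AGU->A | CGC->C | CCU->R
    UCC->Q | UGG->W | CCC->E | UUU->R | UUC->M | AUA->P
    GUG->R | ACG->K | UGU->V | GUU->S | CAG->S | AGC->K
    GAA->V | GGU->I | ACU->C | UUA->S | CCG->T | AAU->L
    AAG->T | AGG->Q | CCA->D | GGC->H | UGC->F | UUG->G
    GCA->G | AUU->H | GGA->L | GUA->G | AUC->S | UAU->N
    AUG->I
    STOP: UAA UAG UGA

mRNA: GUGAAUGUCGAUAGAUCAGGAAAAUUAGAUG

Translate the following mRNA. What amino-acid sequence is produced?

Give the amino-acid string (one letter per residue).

Answer: INPASVL

Derivation:
start AUG at pos 4
pos 4: AUG -> I; peptide=I
pos 7: UCG -> N; peptide=IN
pos 10: AUA -> P; peptide=INP
pos 13: GAU -> A; peptide=INPA
pos 16: CAG -> S; peptide=INPAS
pos 19: GAA -> V; peptide=INPASV
pos 22: AAU -> L; peptide=INPASVL
pos 25: UAG -> STOP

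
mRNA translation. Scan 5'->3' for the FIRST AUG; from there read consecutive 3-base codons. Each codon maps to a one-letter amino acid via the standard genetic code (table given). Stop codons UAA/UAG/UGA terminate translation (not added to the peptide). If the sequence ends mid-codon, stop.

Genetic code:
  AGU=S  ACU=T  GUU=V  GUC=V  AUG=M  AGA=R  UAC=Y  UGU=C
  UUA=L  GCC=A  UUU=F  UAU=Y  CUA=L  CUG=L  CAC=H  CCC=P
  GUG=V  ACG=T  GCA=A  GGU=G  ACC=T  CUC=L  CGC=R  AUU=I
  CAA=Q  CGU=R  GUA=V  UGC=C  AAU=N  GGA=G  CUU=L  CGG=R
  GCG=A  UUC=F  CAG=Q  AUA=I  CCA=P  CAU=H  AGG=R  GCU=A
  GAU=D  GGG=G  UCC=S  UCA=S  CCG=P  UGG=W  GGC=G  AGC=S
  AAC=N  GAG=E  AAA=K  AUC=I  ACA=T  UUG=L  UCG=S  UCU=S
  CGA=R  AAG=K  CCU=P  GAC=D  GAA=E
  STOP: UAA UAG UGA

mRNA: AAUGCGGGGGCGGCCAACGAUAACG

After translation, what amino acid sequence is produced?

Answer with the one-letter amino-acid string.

start AUG at pos 1
pos 1: AUG -> M; peptide=M
pos 4: CGG -> R; peptide=MR
pos 7: GGG -> G; peptide=MRG
pos 10: CGG -> R; peptide=MRGR
pos 13: CCA -> P; peptide=MRGRP
pos 16: ACG -> T; peptide=MRGRPT
pos 19: AUA -> I; peptide=MRGRPTI
pos 22: ACG -> T; peptide=MRGRPTIT
pos 25: only 0 nt remain (<3), stop (end of mRNA)

Answer: MRGRPTIT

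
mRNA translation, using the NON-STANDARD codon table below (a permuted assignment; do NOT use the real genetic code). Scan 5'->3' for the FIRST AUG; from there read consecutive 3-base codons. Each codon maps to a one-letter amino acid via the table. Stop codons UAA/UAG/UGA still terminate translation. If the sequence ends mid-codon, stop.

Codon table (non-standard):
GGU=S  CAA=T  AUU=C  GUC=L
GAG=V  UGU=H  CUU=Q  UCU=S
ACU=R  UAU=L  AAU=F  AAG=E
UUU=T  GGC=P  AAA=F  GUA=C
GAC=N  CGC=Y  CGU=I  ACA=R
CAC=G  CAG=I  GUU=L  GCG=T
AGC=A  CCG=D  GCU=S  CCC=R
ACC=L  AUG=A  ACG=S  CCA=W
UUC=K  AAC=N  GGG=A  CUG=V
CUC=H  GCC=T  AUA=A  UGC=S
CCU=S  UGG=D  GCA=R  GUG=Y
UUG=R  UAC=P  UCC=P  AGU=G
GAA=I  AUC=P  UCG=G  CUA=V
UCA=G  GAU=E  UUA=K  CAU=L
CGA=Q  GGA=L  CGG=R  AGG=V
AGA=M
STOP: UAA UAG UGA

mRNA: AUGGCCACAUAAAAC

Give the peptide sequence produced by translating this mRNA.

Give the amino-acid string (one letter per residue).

Answer: ATR

Derivation:
start AUG at pos 0
pos 0: AUG -> A; peptide=A
pos 3: GCC -> T; peptide=AT
pos 6: ACA -> R; peptide=ATR
pos 9: UAA -> STOP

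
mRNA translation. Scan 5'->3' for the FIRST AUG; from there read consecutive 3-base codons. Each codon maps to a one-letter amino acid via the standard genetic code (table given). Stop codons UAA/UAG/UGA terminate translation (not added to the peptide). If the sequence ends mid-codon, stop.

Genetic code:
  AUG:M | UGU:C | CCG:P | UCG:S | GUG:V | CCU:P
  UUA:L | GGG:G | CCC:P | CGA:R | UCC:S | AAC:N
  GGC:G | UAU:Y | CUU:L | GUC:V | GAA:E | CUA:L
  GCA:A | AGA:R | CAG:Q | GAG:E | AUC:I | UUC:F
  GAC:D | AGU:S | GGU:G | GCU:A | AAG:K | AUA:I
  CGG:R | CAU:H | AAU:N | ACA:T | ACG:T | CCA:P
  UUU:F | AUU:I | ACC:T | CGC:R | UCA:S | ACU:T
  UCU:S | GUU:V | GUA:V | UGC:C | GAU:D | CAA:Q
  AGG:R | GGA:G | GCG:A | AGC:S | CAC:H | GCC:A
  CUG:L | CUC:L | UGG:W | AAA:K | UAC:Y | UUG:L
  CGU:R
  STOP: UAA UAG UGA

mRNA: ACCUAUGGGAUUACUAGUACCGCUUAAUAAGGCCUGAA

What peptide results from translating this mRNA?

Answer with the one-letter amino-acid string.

start AUG at pos 4
pos 4: AUG -> M; peptide=M
pos 7: GGA -> G; peptide=MG
pos 10: UUA -> L; peptide=MGL
pos 13: CUA -> L; peptide=MGLL
pos 16: GUA -> V; peptide=MGLLV
pos 19: CCG -> P; peptide=MGLLVP
pos 22: CUU -> L; peptide=MGLLVPL
pos 25: AAU -> N; peptide=MGLLVPLN
pos 28: AAG -> K; peptide=MGLLVPLNK
pos 31: GCC -> A; peptide=MGLLVPLNKA
pos 34: UGA -> STOP

Answer: MGLLVPLNKA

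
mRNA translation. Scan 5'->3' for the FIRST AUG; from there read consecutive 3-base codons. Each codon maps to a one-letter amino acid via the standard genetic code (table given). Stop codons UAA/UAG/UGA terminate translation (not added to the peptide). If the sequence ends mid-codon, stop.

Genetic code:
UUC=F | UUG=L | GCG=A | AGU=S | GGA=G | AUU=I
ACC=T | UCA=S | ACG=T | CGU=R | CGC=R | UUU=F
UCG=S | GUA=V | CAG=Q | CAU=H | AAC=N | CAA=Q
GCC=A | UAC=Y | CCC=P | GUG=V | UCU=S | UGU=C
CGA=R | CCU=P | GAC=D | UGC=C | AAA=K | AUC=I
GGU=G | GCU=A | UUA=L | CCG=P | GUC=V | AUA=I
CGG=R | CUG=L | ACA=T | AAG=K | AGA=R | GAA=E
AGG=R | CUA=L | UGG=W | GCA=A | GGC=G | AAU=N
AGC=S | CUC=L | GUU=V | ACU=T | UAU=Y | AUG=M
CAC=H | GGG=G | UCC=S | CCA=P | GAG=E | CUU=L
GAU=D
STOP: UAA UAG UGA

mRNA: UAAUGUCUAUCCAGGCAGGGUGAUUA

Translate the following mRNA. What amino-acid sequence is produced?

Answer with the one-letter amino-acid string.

Answer: MSIQAG

Derivation:
start AUG at pos 2
pos 2: AUG -> M; peptide=M
pos 5: UCU -> S; peptide=MS
pos 8: AUC -> I; peptide=MSI
pos 11: CAG -> Q; peptide=MSIQ
pos 14: GCA -> A; peptide=MSIQA
pos 17: GGG -> G; peptide=MSIQAG
pos 20: UGA -> STOP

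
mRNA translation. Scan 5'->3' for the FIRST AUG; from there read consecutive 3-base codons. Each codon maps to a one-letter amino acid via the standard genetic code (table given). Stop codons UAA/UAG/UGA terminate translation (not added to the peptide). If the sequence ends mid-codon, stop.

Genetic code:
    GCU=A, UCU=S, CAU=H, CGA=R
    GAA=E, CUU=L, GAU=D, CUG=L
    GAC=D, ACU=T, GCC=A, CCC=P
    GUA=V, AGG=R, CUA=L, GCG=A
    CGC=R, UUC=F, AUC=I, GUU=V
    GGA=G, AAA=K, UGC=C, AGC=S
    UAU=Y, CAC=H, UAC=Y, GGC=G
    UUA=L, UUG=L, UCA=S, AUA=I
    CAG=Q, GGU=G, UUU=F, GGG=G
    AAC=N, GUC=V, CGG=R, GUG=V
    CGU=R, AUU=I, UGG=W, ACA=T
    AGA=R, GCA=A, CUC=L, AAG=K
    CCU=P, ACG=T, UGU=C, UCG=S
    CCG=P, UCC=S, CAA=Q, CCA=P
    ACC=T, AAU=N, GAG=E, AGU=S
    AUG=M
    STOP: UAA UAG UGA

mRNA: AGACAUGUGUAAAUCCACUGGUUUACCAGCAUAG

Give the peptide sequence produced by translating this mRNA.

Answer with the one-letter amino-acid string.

start AUG at pos 4
pos 4: AUG -> M; peptide=M
pos 7: UGU -> C; peptide=MC
pos 10: AAA -> K; peptide=MCK
pos 13: UCC -> S; peptide=MCKS
pos 16: ACU -> T; peptide=MCKST
pos 19: GGU -> G; peptide=MCKSTG
pos 22: UUA -> L; peptide=MCKSTGL
pos 25: CCA -> P; peptide=MCKSTGLP
pos 28: GCA -> A; peptide=MCKSTGLPA
pos 31: UAG -> STOP

Answer: MCKSTGLPA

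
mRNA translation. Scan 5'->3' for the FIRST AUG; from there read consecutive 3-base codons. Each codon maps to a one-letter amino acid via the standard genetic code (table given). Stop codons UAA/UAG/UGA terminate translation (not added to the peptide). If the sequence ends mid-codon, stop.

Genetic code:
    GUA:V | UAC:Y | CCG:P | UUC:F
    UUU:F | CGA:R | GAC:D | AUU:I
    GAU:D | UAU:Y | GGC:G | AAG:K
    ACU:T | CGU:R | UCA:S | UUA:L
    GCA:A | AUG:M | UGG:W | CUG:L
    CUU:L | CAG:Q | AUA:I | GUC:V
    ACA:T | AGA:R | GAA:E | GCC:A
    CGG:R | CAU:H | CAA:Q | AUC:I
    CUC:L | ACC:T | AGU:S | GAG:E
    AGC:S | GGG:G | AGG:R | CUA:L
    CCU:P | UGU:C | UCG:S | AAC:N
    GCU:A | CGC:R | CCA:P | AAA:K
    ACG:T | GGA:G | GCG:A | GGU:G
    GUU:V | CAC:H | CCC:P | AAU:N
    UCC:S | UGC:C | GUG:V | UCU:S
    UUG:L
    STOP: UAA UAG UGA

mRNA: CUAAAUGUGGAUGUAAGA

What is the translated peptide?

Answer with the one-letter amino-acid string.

Answer: MWM

Derivation:
start AUG at pos 4
pos 4: AUG -> M; peptide=M
pos 7: UGG -> W; peptide=MW
pos 10: AUG -> M; peptide=MWM
pos 13: UAA -> STOP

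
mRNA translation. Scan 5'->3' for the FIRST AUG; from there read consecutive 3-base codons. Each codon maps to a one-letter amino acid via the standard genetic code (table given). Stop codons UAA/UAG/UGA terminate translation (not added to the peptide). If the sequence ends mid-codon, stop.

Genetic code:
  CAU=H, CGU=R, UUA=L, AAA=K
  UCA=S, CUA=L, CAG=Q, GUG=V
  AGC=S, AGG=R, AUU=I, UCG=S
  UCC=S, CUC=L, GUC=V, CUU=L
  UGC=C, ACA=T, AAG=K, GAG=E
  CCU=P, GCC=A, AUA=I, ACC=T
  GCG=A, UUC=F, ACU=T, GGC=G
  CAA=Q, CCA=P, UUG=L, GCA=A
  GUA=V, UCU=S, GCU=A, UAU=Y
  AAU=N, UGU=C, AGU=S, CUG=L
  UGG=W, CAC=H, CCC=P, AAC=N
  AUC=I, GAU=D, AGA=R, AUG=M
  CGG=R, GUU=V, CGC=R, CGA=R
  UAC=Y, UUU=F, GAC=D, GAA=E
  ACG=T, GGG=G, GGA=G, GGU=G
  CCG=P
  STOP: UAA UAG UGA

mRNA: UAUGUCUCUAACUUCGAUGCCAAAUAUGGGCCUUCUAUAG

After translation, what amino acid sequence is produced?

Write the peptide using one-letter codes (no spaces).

start AUG at pos 1
pos 1: AUG -> M; peptide=M
pos 4: UCU -> S; peptide=MS
pos 7: CUA -> L; peptide=MSL
pos 10: ACU -> T; peptide=MSLT
pos 13: UCG -> S; peptide=MSLTS
pos 16: AUG -> M; peptide=MSLTSM
pos 19: CCA -> P; peptide=MSLTSMP
pos 22: AAU -> N; peptide=MSLTSMPN
pos 25: AUG -> M; peptide=MSLTSMPNM
pos 28: GGC -> G; peptide=MSLTSMPNMG
pos 31: CUU -> L; peptide=MSLTSMPNMGL
pos 34: CUA -> L; peptide=MSLTSMPNMGLL
pos 37: UAG -> STOP

Answer: MSLTSMPNMGLL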